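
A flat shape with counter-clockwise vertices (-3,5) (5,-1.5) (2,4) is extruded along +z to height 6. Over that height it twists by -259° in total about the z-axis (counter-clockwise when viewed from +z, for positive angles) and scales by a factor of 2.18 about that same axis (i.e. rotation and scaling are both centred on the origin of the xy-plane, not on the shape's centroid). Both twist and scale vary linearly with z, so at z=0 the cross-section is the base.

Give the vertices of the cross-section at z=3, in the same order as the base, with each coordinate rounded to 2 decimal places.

t = z/height = 3/6 = 0.5
s = 1 + (scale-1)·z/height = 1 + (2.18-1)·3/6 = 1.590000
θ = twist·z/height = -259°·3/6 = -129.5000° = -2.260201 rad
cos θ = -0.636078, sin θ = -0.771625 (intermediates below are computed at full precision and shown rounded to 5 d.p.)
v1: (-3,5) → rotate → (5.76636,-0.86552) → ×s → (9.16851,-1.37617) → (9.17,-1.38)
v2: (5,-1.5) → rotate → (-4.33783,-2.90401) → ×s → (-6.89715,-4.61737) → (-6.90,-4.62)
v3: (2,4) → rotate → (1.81434,-4.08756) → ×s → (2.88480,-6.49922) → (2.88,-6.50)

Cross-section at z=3: (9.17,-1.38) (-6.90,-4.62) (2.88,-6.50)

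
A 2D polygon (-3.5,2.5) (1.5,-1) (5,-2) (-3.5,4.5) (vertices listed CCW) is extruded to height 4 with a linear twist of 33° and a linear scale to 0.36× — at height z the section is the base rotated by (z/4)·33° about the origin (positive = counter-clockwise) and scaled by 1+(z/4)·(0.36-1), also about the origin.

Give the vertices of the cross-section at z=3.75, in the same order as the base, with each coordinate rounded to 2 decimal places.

Cross-section at z=3.75: (-1.71,0.14) (0.72,-0.03) (2.13,0.34) (-2.13,0.82)

t = z/height = 3.75/4 = 0.9375
s = 1 + (scale-1)·z/height = 1 + (0.36-1)·3.75/4 = 0.400000
θ = twist·z/height = 33°·3.75/4 = 30.9375° = 0.539961 rad
cos θ = 0.857729, sin θ = 0.514103 (intermediates below are computed at full precision and shown rounded to 5 d.p.)
v1: (-3.5,2.5) → rotate → (-4.28731,0.34496) → ×s → (-1.71492,0.13798) → (-1.71,0.14)
v2: (1.5,-1) → rotate → (1.80070,-0.08657) → ×s → (0.72028,-0.03463) → (0.72,-0.03)
v3: (5,-2) → rotate → (5.31685,0.85506) → ×s → (2.12674,0.34202) → (2.13,0.34)
v4: (-3.5,4.5) → rotate → (-5.31551,2.06042) → ×s → (-2.12620,0.82417) → (-2.13,0.82)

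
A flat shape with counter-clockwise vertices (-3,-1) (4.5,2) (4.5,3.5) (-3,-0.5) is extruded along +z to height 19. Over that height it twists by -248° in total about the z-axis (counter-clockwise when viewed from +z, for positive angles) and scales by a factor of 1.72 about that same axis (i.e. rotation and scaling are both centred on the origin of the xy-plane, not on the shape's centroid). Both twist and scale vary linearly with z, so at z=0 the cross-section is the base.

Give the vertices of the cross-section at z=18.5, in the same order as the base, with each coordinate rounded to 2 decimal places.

Cross-section at z=18.5: (3.93,-3.67) (-6.64,5.10) (-8.89,3.88) (3.18,-4.08)

t = z/height = 18.5/19 = 0.973684
s = 1 + (scale-1)·z/height = 1 + (1.72-1)·18.5/19 = 1.701053
θ = twist·z/height = -248°·18.5/19 = -241.4737° = -4.214511 rad
cos θ = -0.477562, sin θ = 0.878598 (intermediates below are computed at full precision and shown rounded to 5 d.p.)
v1: (-3,-1) → rotate → (2.31128,-2.15823) → ×s → (3.93162,-3.67126) → (3.93,-3.67)
v2: (4.5,2) → rotate → (-3.90623,2.99857) → ×s → (-6.64470,5.10072) → (-6.64,5.10)
v3: (4.5,3.5) → rotate → (-5.22412,2.28222) → ×s → (-8.88651,3.88218) → (-8.89,3.88)
v4: (-3,-0.5) → rotate → (1.87199,-2.39701) → ×s → (3.18435,-4.07744) → (3.18,-4.08)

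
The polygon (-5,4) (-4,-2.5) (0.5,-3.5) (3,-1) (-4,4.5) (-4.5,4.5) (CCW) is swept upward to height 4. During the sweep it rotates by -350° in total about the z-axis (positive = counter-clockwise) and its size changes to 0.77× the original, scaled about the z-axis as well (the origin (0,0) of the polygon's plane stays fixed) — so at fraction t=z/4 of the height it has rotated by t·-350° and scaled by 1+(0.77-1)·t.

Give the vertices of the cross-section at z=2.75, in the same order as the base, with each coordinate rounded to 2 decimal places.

Cross-section at z=2.75: (-0.87,-5.32) (3.49,-1.90) (2.36,1.81) (-0.51,2.61) (-1.65,-4.79) (-1.44,-5.16)

t = z/height = 2.75/4 = 0.6875
s = 1 + (scale-1)·z/height = 1 + (0.77-1)·2.75/4 = 0.841875
θ = twist·z/height = -350°·2.75/4 = -240.6250° = -4.199699 rad
cos θ = -0.490524, sin θ = 0.871428 (intermediates below are computed at full precision and shown rounded to 5 d.p.)
v1: (-5,4) → rotate → (-1.03309,-6.31923) → ×s → (-0.86974,-5.32001) → (-0.87,-5.32)
v2: (-4,-2.5) → rotate → (4.14066,-2.25940) → ×s → (3.48592,-1.90213) → (3.49,-1.90)
v3: (0.5,-3.5) → rotate → (2.80474,2.15255) → ×s → (2.36124,1.81218) → (2.36,1.81)
v4: (3,-1) → rotate → (-0.60014,3.10481) → ×s → (-0.50525,2.61386) → (-0.51,2.61)
v5: (-4,4.5) → rotate → (-1.95933,-5.69307) → ×s → (-1.64951,-4.79285) → (-1.65,-4.79)
v6: (-4.5,4.5) → rotate → (-1.71407,-6.12878) → ×s → (-1.44303,-5.15967) → (-1.44,-5.16)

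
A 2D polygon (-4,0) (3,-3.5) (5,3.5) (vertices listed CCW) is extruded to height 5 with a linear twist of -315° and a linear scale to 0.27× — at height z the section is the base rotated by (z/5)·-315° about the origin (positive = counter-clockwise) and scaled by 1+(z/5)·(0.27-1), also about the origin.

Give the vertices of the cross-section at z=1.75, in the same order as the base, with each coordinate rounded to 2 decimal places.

t = z/height = 1.75/5 = 0.35
s = 1 + (scale-1)·z/height = 1 + (0.27-1)·1.75/5 = 0.744500
θ = twist·z/height = -315°·1.75/5 = -110.2500° = -1.924226 rad
cos θ = -0.346117, sin θ = -0.938191 (intermediates below are computed at full precision and shown rounded to 5 d.p.)
v1: (-4,0) → rotate → (1.38447,3.75277) → ×s → (1.03074,2.79393) → (1.03,2.79)
v2: (3,-3.5) → rotate → (-4.32202,-1.60316) → ×s → (-3.21774,-1.19356) → (-3.22,-1.19)
v3: (5,3.5) → rotate → (1.55308,-5.90237) → ×s → (1.15627,-4.39431) → (1.16,-4.39)

Cross-section at z=1.75: (1.03,2.79) (-3.22,-1.19) (1.16,-4.39)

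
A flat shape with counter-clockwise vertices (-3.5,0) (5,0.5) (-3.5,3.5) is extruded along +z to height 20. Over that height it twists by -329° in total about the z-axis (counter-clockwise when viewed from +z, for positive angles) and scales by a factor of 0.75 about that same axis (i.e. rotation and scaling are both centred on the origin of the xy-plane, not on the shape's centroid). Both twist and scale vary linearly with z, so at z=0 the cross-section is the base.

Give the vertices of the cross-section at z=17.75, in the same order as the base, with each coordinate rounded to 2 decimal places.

t = z/height = 17.75/20 = 0.8875
s = 1 + (scale-1)·z/height = 1 + (0.75-1)·17.75/20 = 0.778125
θ = twist·z/height = -329°·17.75/20 = -291.9875° = -5.096143 rad
cos θ = 0.374404, sin θ = 0.927266 (intermediates below are computed at full precision and shown rounded to 5 d.p.)
v1: (-3.5,0) → rotate → (-1.31042,-3.24543) → ×s → (-1.01967,-2.52535) → (-1.02,-2.53)
v2: (5,0.5) → rotate → (1.40839,4.82353) → ×s → (1.09590,3.75331) → (1.10,3.75)
v3: (-3.5,3.5) → rotate → (-4.55584,-1.93501) → ×s → (-3.54502,-1.50568) → (-3.55,-1.51)

Cross-section at z=17.75: (-1.02,-2.53) (1.10,3.75) (-3.55,-1.51)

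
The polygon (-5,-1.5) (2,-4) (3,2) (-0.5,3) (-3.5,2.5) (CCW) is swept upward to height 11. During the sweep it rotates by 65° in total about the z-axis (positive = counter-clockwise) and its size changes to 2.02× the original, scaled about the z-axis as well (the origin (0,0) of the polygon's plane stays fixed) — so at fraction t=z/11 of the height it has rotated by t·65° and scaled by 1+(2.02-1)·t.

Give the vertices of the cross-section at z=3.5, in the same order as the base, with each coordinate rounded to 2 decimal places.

Cross-section at z=3.5: (-5.49,-4.20) (4.35,-4.02) (2.78,3.88) (-2.02,3.48) (-5.51,1.46)

t = z/height = 3.5/11 = 0.318182
s = 1 + (scale-1)·z/height = 1 + (2.02-1)·3.5/11 = 1.324545
θ = twist·z/height = 65°·3.5/11 = 20.6818° = 0.360966 rad
cos θ = 0.935556, sin θ = 0.353178 (intermediates below are computed at full precision and shown rounded to 5 d.p.)
v1: (-5,-1.5) → rotate → (-4.14801,-3.16922) → ×s → (-5.49423,-4.19778) → (-5.49,-4.20)
v2: (2,-4) → rotate → (3.28382,-3.03587) → ×s → (4.34957,-4.02115) → (4.35,-4.02)
v3: (3,2) → rotate → (2.10031,2.93065) → ×s → (2.78196,3.88177) → (2.78,3.88)
v4: (-0.5,3) → rotate → (-1.52731,2.63008) → ×s → (-2.02299,3.48366) → (-2.02,3.48)
v5: (-3.5,2.5) → rotate → (-4.15739,1.10277) → ×s → (-5.50665,1.46067) → (-5.51,1.46)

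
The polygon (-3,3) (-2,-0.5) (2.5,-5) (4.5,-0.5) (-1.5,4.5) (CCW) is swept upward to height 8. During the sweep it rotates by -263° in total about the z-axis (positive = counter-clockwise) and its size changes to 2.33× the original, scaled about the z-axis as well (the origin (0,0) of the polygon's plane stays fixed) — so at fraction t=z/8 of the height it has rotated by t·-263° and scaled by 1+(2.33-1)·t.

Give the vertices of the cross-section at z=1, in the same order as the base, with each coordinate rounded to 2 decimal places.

t = z/height = 1/8 = 0.125
s = 1 + (scale-1)·z/height = 1 + (2.33-1)·1/8 = 1.166250
θ = twist·z/height = -263°·1/8 = -32.8750° = -0.573777 rad
cos θ = 0.839857, sin θ = -0.542808 (intermediates below are computed at full precision and shown rounded to 5 d.p.)
v1: (-3,3) → rotate → (-0.89115,4.14799) → ×s → (-1.03930,4.83760) → (-1.04,4.84)
v2: (-2,-0.5) → rotate → (-1.95112,0.66569) → ×s → (-2.27549,0.77636) → (-2.28,0.78)
v3: (2.5,-5) → rotate → (-0.61440,-5.55630) → ×s → (-0.71654,-6.48004) → (-0.72,-6.48)
v4: (4.5,-0.5) → rotate → (3.50795,-2.86256) → ×s → (4.09115,-3.33847) → (4.09,-3.34)
v5: (-1.5,4.5) → rotate → (1.18285,4.59357) → ×s → (1.37950,5.35725) → (1.38,5.36)

Cross-section at z=1: (-1.04,4.84) (-2.28,0.78) (-0.72,-6.48) (4.09,-3.34) (1.38,5.36)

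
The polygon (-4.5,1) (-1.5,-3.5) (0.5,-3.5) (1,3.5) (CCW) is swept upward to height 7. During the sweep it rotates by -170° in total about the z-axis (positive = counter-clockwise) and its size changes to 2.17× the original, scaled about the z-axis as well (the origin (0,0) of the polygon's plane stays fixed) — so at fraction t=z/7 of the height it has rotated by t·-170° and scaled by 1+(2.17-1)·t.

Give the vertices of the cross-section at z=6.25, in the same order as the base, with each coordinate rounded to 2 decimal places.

Cross-section at z=6.25: (9.07,2.55) (-0.68,7.76) (-4.28,5.82) (1.58,-7.27)

t = z/height = 6.25/7 = 0.892857
s = 1 + (scale-1)·z/height = 1 + (2.17-1)·6.25/7 = 2.044643
θ = twist·z/height = -170°·6.25/7 = -151.7857° = -2.649160 rad
cos θ = -0.881186, sin θ = -0.472770 (intermediates below are computed at full precision and shown rounded to 5 d.p.)
v1: (-4.5,1) → rotate → (4.43811,1.24628) → ×s → (9.07434,2.54820) → (9.07,2.55)
v2: (-1.5,-3.5) → rotate → (-0.33292,3.79331) → ×s → (-0.68070,7.75595) → (-0.68,7.76)
v3: (0.5,-3.5) → rotate → (-2.09529,2.84776) → ×s → (-4.28412,5.82266) → (-4.28,5.82)
v4: (1,3.5) → rotate → (0.77351,-3.55692) → ×s → (1.58155,-7.27263) → (1.58,-7.27)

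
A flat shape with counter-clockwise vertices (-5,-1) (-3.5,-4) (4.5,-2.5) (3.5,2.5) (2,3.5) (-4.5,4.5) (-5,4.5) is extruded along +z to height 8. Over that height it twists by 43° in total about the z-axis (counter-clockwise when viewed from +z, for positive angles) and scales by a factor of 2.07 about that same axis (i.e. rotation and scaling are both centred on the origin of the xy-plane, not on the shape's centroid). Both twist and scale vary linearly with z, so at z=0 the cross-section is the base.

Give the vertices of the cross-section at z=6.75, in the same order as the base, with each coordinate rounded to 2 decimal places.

t = z/height = 6.75/8 = 0.84375
s = 1 + (scale-1)·z/height = 1 + (2.07-1)·6.75/8 = 1.902813
θ = twist·z/height = 43°·6.75/8 = 36.2813° = 0.633227 rad
cos θ = 0.806122, sin θ = 0.591749 (intermediates below are computed at full precision and shown rounded to 5 d.p.)
v1: (-5,-1) → rotate → (-3.43886,-3.76487) → ×s → (-6.54351,-7.16384) → (-6.54,-7.16)
v2: (-3.5,-4) → rotate → (-0.45443,-5.29561) → ×s → (-0.86469,-10.07655) → (-0.86,-10.08)
v3: (4.5,-2.5) → rotate → (5.10692,0.64757) → ×s → (9.71752,1.23220) → (9.72,1.23)
v4: (3.5,2.5) → rotate → (1.34205,4.08643) → ×s → (2.55368,7.77571) → (2.55,7.78)
v5: (2,3.5) → rotate → (-0.45888,4.00493) → ×s → (-0.87316,7.62062) → (-0.87,7.62)
v6: (-4.5,4.5) → rotate → (-6.29042,0.96468) → ×s → (-11.96949,1.83560) → (-11.97,1.84)
v7: (-5,4.5) → rotate → (-6.69348,0.66880) → ×s → (-12.73644,1.27260) → (-12.74,1.27)

Cross-section at z=6.75: (-6.54,-7.16) (-0.86,-10.08) (9.72,1.23) (2.55,7.78) (-0.87,7.62) (-11.97,1.84) (-12.74,1.27)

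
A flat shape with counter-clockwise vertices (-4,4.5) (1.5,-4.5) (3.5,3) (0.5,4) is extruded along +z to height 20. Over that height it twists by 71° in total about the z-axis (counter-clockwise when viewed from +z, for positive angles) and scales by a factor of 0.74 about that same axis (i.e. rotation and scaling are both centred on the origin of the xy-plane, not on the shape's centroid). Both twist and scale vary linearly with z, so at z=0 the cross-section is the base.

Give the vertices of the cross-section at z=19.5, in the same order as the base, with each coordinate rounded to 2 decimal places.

t = z/height = 19.5/20 = 0.975
s = 1 + (scale-1)·z/height = 1 + (0.74-1)·19.5/20 = 0.746500
θ = twist·z/height = 71°·19.5/20 = 69.2250° = 1.208204 rad
cos θ = 0.354699, sin θ = 0.934981 (intermediates below are computed at full precision and shown rounded to 5 d.p.)
v1: (-4,4.5) → rotate → (-5.62621,-2.14378) → ×s → (-4.19996,-1.60033) → (-4.20,-1.60)
v2: (1.5,-4.5) → rotate → (4.73946,-0.19367) → ×s → (3.53801,-0.14458) → (3.54,-0.14)
v3: (3.5,3) → rotate → (-1.56349,4.33653) → ×s → (-1.16715,3.23722) → (-1.17,3.24)
v4: (0.5,4) → rotate → (-3.56257,1.88629) → ×s → (-2.65946,1.40811) → (-2.66,1.41)

Cross-section at z=19.5: (-4.20,-1.60) (3.54,-0.14) (-1.17,3.24) (-2.66,1.41)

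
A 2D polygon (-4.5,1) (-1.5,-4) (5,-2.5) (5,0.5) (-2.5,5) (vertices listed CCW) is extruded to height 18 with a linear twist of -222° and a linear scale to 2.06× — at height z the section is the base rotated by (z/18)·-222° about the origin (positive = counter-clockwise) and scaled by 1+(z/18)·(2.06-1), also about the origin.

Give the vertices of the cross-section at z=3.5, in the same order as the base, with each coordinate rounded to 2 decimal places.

Cross-section at z=3.5: (-3.13,4.59) (-4.62,-2.28) (2.34,-6.32) (4.81,-3.69) (1.93,6.46)

t = z/height = 3.5/18 = 0.194444
s = 1 + (scale-1)·z/height = 1 + (2.06-1)·3.5/18 = 1.206111
θ = twist·z/height = -222°·3.5/18 = -43.1667° = -0.753400 rad
cos θ = 0.729367, sin θ = -0.684123 (intermediates below are computed at full precision and shown rounded to 5 d.p.)
v1: (-4.5,1) → rotate → (-2.59803,3.80792) → ×s → (-3.13351,4.59277) → (-3.13,4.59)
v2: (-1.5,-4) → rotate → (-3.83054,-1.89128) → ×s → (-4.62006,-2.28110) → (-4.62,-2.28)
v3: (5,-2.5) → rotate → (1.93653,-5.24403) → ×s → (2.33567,-6.32488) → (2.34,-6.32)
v4: (5,0.5) → rotate → (3.98890,-3.05593) → ×s → (4.81105,-3.68579) → (4.81,-3.69)
v5: (-2.5,5) → rotate → (1.59720,5.35714) → ×s → (1.92640,6.46131) → (1.93,6.46)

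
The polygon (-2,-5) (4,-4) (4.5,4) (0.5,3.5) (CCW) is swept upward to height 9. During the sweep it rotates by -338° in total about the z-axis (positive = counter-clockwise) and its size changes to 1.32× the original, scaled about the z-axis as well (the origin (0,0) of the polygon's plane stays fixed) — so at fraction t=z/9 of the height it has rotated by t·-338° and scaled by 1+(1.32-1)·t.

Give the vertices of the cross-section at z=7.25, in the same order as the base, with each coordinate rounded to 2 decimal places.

Cross-section at z=7.25: (6.18,-2.76) (5.23,4.83) (-4.80,5.86) (-4.37,0.80)

t = z/height = 7.25/9 = 0.805556
s = 1 + (scale-1)·z/height = 1 + (1.32-1)·7.25/9 = 1.257778
θ = twist·z/height = -338°·7.25/9 = -272.2778° = -4.752144 rad
cos θ = 0.039744, sin θ = 0.999210 (intermediates below are computed at full precision and shown rounded to 5 d.p.)
v1: (-2,-5) → rotate → (4.91656,-2.19714) → ×s → (6.18394,-2.76352) → (6.18,-2.76)
v2: (4,-4) → rotate → (4.15582,3.83786) → ×s → (5.22709,4.82718) → (5.23,4.83)
v3: (4.5,4) → rotate → (-3.81799,4.65542) → ×s → (-4.80218,5.85549) → (-4.80,5.86)
v4: (0.5,3.5) → rotate → (-3.47736,0.63871) → ×s → (-4.37375,0.80336) → (-4.37,0.80)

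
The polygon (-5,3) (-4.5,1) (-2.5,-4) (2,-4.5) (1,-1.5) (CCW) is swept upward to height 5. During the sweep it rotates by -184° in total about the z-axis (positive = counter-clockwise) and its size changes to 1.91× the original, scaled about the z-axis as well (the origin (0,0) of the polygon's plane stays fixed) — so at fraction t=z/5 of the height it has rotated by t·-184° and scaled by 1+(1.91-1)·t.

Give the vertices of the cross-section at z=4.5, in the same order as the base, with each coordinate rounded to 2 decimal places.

t = z/height = 4.5/5 = 0.9
s = 1 + (scale-1)·z/height = 1 + (1.91-1)·4.5/5 = 1.819000
θ = twist·z/height = -184°·4.5/5 = -165.6000° = -2.890265 rad
cos θ = -0.968583, sin θ = -0.248690 (intermediates below are computed at full precision and shown rounded to 5 d.p.)
v1: (-5,3) → rotate → (5.58899,-1.66230) → ×s → (10.16636,-3.02372) → (10.17,-3.02)
v2: (-4.5,1) → rotate → (4.60731,0.15052) → ×s → (8.38070,0.27380) → (8.38,0.27)
v3: (-2.5,-4) → rotate → (1.42670,4.49606) → ×s → (2.59516,8.17833) → (2.60,8.18)
v4: (2,-4.5) → rotate → (-3.05627,3.86124) → ×s → (-5.55936,7.02360) → (-5.56,7.02)
v5: (1,-1.5) → rotate → (-1.34162,1.20418) → ×s → (-2.44040,2.19041) → (-2.44,2.19)

Cross-section at z=4.5: (10.17,-3.02) (8.38,0.27) (2.60,8.18) (-5.56,7.02) (-2.44,2.19)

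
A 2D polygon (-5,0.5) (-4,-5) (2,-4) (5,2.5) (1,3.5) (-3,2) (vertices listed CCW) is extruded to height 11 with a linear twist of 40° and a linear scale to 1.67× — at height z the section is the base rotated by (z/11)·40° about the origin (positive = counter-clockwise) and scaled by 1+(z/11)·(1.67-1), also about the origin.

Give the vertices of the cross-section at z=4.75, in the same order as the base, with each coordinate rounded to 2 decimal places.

Cross-section at z=4.75: (-6.35,-1.30) (-3.01,-7.69) (3.99,-4.16) (5.20,4.99) (-0.11,4.69) (-4.46,1.31)

t = z/height = 4.75/11 = 0.431818
s = 1 + (scale-1)·z/height = 1 + (1.67-1)·4.75/11 = 1.289318
θ = twist·z/height = 40°·4.75/11 = 17.2727° = 0.301466 rad
cos θ = 0.954902, sin θ = 0.296920 (intermediates below are computed at full precision and shown rounded to 5 d.p.)
v1: (-5,0.5) → rotate → (-4.92297,-1.00715) → ×s → (-6.34728,-1.29854) → (-6.35,-1.30)
v2: (-4,-5) → rotate → (-2.33501,-5.96219) → ×s → (-3.01057,-7.68716) → (-3.01,-7.69)
v3: (2,-4) → rotate → (3.09749,-3.22577) → ×s → (3.99364,-4.15904) → (3.99,-4.16)
v4: (5,2.5) → rotate → (4.03221,3.87186) → ×s → (5.19880,4.99206) → (5.20,4.99)
v5: (1,3.5) → rotate → (-0.08432,3.63908) → ×s → (-0.10871,4.69193) → (-0.11,4.69)
v6: (-3,2) → rotate → (-3.45855,1.01904) → ×s → (-4.45917,1.31387) → (-4.46,1.31)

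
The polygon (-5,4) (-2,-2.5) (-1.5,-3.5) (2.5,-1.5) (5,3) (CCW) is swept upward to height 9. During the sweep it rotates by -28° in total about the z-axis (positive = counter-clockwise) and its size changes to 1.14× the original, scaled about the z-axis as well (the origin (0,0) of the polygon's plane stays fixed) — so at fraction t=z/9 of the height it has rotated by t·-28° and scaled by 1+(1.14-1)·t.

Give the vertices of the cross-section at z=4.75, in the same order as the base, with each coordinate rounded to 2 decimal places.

t = z/height = 4.75/9 = 0.527778
s = 1 + (scale-1)·z/height = 1 + (1.14-1)·4.75/9 = 1.073889
θ = twist·z/height = -28°·4.75/9 = -14.7778° = -0.257921 rad
cos θ = 0.966922, sin θ = -0.255071 (intermediates below are computed at full precision and shown rounded to 5 d.p.)
v1: (-5,4) → rotate → (-3.81433,5.14304) → ×s → (-4.09617,5.52306) → (-4.10,5.52)
v2: (-2,-2.5) → rotate → (-2.57152,-1.90716) → ×s → (-2.76153,-2.04808) → (-2.76,-2.05)
v3: (-1.5,-3.5) → rotate → (-2.34313,-3.00162) → ×s → (-2.51626,-3.22341) → (-2.52,-3.22)
v4: (2.5,-1.5) → rotate → (2.03470,-2.08806) → ×s → (2.18504,-2.24234) → (2.19,-2.24)
v5: (5,3) → rotate → (5.59982,1.62541) → ×s → (6.01359,1.74551) → (6.01,1.75)

Cross-section at z=4.75: (-4.10,5.52) (-2.76,-2.05) (-2.52,-3.22) (2.19,-2.24) (6.01,1.75)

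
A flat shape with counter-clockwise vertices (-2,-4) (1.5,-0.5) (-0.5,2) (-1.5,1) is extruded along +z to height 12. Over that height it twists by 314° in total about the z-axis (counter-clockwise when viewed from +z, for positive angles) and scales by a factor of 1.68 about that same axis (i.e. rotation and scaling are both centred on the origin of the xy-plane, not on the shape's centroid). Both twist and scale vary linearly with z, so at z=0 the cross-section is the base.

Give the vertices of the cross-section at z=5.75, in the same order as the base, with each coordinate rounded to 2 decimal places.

t = z/height = 5.75/12 = 0.479167
s = 1 + (scale-1)·z/height = 1 + (1.68-1)·5.75/12 = 1.325833
θ = twist·z/height = 314°·5.75/12 = 150.4583° = 2.625993 rad
cos θ = -0.869997, sin θ = 0.493056 (intermediates below are computed at full precision and shown rounded to 5 d.p.)
v1: (-2,-4) → rotate → (3.71222,2.49388) → ×s → (4.92179,3.30646) → (4.92,3.31)
v2: (1.5,-0.5) → rotate → (-1.05847,1.17458) → ×s → (-1.40335,1.55730) → (-1.40,1.56)
v3: (-0.5,2) → rotate → (-0.55111,-1.98652) → ×s → (-0.73069,-2.63380) → (-0.73,-2.63)
v4: (-1.5,1) → rotate → (0.81194,-1.60958) → ×s → (1.07650,-2.13404) → (1.08,-2.13)

Cross-section at z=5.75: (4.92,3.31) (-1.40,1.56) (-0.73,-2.63) (1.08,-2.13)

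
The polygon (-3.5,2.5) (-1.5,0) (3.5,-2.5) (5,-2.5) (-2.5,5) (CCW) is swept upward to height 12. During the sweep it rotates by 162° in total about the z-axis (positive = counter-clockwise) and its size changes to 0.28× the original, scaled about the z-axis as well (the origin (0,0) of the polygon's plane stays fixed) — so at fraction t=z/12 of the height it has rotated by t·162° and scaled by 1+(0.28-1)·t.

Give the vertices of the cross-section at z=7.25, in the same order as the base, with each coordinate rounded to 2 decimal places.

Cross-section at z=7.25: (-1.13,-2.15) (0.12,-0.84) (1.13,2.15) (1.01,2.99) (-2.60,-1.79)

t = z/height = 7.25/12 = 0.604167
s = 1 + (scale-1)·z/height = 1 + (0.28-1)·7.25/12 = 0.565000
θ = twist·z/height = 162°·7.25/12 = 97.8750° = 1.708241 rad
cos θ = -0.137012, sin θ = 0.990569 (intermediates below are computed at full precision and shown rounded to 5 d.p.)
v1: (-3.5,2.5) → rotate → (-1.99688,-3.80952) → ×s → (-1.12824,-2.15238) → (-1.13,-2.15)
v2: (-1.5,0) → rotate → (0.20552,-1.48585) → ×s → (0.11612,-0.83951) → (0.12,-0.84)
v3: (3.5,-2.5) → rotate → (1.99688,3.80952) → ×s → (1.12824,2.15238) → (1.13,2.15)
v4: (5,-2.5) → rotate → (1.79136,5.29538) → ×s → (1.01212,2.99189) → (1.01,2.99)
v5: (-2.5,5) → rotate → (-4.61032,-3.16149) → ×s → (-2.60483,-1.78624) → (-2.60,-1.79)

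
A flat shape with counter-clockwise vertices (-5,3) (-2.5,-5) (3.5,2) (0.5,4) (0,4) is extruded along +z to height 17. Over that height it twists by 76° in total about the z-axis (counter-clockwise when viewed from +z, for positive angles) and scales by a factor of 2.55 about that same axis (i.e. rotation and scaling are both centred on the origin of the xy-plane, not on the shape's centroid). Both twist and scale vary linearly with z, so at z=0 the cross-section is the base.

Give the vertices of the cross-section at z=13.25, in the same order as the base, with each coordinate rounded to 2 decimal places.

t = z/height = 13.25/17 = 0.779412
s = 1 + (scale-1)·z/height = 1 + (2.55-1)·13.25/17 = 2.208088
θ = twist·z/height = 76°·13.25/17 = 59.2353° = 1.033851 rad
cos θ = 0.511514, sin θ = 0.859275 (intermediates below are computed at full precision and shown rounded to 5 d.p.)
v1: (-5,3) → rotate → (-5.13539,-2.76183) → ×s → (-11.33940,-6.09837) → (-11.34,-6.10)
v2: (-2.5,-5) → rotate → (3.01759,-4.70576) → ×s → (6.66311,-10.39072) → (6.66,-10.39)
v3: (3.5,2) → rotate → (0.07175,4.03049) → ×s → (0.15842,8.89968) → (0.16,8.90)
v4: (0.5,4) → rotate → (-3.18134,2.47569) → ×s → (-7.02469,5.46655) → (-7.02,5.47)
v5: (0,4) → rotate → (-3.43710,2.04605) → ×s → (-7.58942,4.51787) → (-7.59,4.52)

Cross-section at z=13.25: (-11.34,-6.10) (6.66,-10.39) (0.16,8.90) (-7.02,5.47) (-7.59,4.52)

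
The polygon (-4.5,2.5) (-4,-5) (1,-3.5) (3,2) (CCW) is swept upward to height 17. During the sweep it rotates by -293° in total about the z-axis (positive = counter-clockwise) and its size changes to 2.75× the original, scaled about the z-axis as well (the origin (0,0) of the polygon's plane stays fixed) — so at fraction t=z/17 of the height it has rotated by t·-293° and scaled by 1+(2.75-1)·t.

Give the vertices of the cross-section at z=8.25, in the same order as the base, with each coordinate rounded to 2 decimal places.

t = z/height = 8.25/17 = 0.485294
s = 1 + (scale-1)·z/height = 1 + (2.75-1)·8.25/17 = 1.849265
θ = twist·z/height = -293°·8.25/17 = -142.1912° = -2.481704 rad
cos θ = -0.790061, sin θ = -0.613029 (intermediates below are computed at full precision and shown rounded to 5 d.p.)
v1: (-4.5,2.5) → rotate → (5.08784,0.78348) → ×s → (9.40877,1.44886) → (9.41,1.45)
v2: (-4,-5) → rotate → (0.09510,6.40242) → ×s → (0.17586,11.83977) → (0.18,11.84)
v3: (1,-3.5) → rotate → (-2.93566,2.15218) → ×s → (-5.42881,3.97996) → (-5.43,3.98)
v4: (3,2) → rotate → (-1.14412,-3.41921) → ×s → (-2.11579,-6.32302) → (-2.12,-6.32)

Cross-section at z=8.25: (9.41,1.45) (0.18,11.84) (-5.43,3.98) (-2.12,-6.32)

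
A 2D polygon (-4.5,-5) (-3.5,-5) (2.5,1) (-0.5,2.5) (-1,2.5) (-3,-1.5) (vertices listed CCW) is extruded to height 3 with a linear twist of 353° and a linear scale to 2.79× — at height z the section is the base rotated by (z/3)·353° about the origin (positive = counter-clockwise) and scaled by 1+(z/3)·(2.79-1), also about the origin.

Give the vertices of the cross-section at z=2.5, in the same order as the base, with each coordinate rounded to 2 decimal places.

t = z/height = 2.5/3 = 0.833333
s = 1 + (scale-1)·z/height = 1 + (2.79-1)·2.5/3 = 2.491667
θ = twist·z/height = 353°·2.5/3 = 294.1667° = 5.134177 rad
cos θ = 0.409392, sin θ = -0.912358 (intermediates below are computed at full precision and shown rounded to 5 d.p.)
v1: (-4.5,-5) → rotate → (-6.40406,2.05865) → ×s → (-15.95678,5.12947) → (-15.96,5.13)
v2: (-3.5,-5) → rotate → (-5.99467,1.14629) → ×s → (-14.93671,2.85618) → (-14.94,2.86)
v3: (2.5,1) → rotate → (1.93584,-1.87150) → ×s → (4.82347,-4.66316) → (4.82,-4.66)
v4: (-0.5,2.5) → rotate → (2.07620,1.47966) → ×s → (5.17320,3.68682) → (5.17,3.69)
v5: (-1,2.5) → rotate → (1.87150,1.93584) → ×s → (4.66316,4.82347) → (4.66,4.82)
v6: (-3,-1.5) → rotate → (-2.59671,2.12299) → ×s → (-6.47015,5.28978) → (-6.47,5.29)

Cross-section at z=2.5: (-15.96,5.13) (-14.94,2.86) (4.82,-4.66) (5.17,3.69) (4.66,4.82) (-6.47,5.29)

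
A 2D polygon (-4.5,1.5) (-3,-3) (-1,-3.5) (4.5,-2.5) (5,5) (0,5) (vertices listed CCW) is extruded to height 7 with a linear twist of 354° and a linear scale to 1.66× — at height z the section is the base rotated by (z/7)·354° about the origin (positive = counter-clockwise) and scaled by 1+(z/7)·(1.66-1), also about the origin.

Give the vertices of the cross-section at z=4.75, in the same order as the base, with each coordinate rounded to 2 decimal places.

t = z/height = 4.75/7 = 0.678571
s = 1 + (scale-1)·z/height = 1 + (1.66-1)·4.75/7 = 1.447857
θ = twist·z/height = 354°·4.75/7 = 240.2143° = 4.192530 rad
cos θ = -0.496758, sin θ = -0.867889 (intermediates below are computed at full precision and shown rounded to 5 d.p.)
v1: (-4.5,1.5) → rotate → (3.53724,3.16037) → ×s → (5.12142,4.57576) → (5.12,4.58)
v2: (-3,-3) → rotate → (-1.11340,4.09394) → ×s → (-1.61204,5.92744) → (-1.61,5.93)
v3: (-1,-3.5) → rotate → (-2.54086,2.60654) → ×s → (-3.67880,3.77390) → (-3.68,3.77)
v4: (4.5,-2.5) → rotate → (-4.40513,-2.66361) → ×s → (-6.37800,-3.85652) → (-6.38,-3.86)
v5: (5,5) → rotate → (1.85566,-6.82323) → ×s → (2.68673,-9.87907) → (2.69,-9.88)
v6: (0,5) → rotate → (4.33945,-2.48379) → ×s → (6.28290,-3.59617) → (6.28,-3.60)

Cross-section at z=4.75: (5.12,4.58) (-1.61,5.93) (-3.68,3.77) (-6.38,-3.86) (2.69,-9.88) (6.28,-3.60)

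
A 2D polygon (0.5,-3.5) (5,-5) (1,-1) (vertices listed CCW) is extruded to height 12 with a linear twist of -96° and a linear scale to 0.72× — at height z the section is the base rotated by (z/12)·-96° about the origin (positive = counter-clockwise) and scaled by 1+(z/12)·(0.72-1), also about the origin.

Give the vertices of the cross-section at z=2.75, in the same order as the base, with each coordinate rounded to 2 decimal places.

Cross-section at z=2.75: (-0.79,-3.21) (2.59,-6.09) (0.52,-1.22)

t = z/height = 2.75/12 = 0.229167
s = 1 + (scale-1)·z/height = 1 + (0.72-1)·2.75/12 = 0.935833
θ = twist·z/height = -96°·2.75/12 = -22.0000° = -0.383972 rad
cos θ = 0.927184, sin θ = -0.374607 (intermediates below are computed at full precision and shown rounded to 5 d.p.)
v1: (0.5,-3.5) → rotate → (-0.84753,-3.43245) → ×s → (-0.79315,-3.21220) → (-0.79,-3.21)
v2: (5,-5) → rotate → (2.76289,-6.50895) → ×s → (2.58560,-6.09129) → (2.59,-6.09)
v3: (1,-1) → rotate → (0.55258,-1.30179) → ×s → (0.51712,-1.21826) → (0.52,-1.22)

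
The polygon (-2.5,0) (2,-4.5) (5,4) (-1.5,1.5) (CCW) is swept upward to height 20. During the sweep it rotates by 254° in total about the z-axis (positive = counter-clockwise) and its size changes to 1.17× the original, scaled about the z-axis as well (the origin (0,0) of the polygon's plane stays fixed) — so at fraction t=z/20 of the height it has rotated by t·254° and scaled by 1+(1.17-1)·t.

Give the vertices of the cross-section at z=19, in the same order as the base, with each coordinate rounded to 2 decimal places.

t = z/height = 19/20 = 0.95
s = 1 + (scale-1)·z/height = 1 + (1.17-1)·19/20 = 1.161500
θ = twist·z/height = 254°·19/20 = 241.3000° = 4.211479 rad
cos θ = -0.480223, sin θ = -0.877146 (intermediates below are computed at full precision and shown rounded to 5 d.p.)
v1: (-2.5,0) → rotate → (1.20056,2.19287) → ×s → (1.39445,2.54701) → (1.39,2.55)
v2: (2,-4.5) → rotate → (-4.90760,0.40671) → ×s → (-5.70018,0.47240) → (-5.70,0.47)
v3: (5,4) → rotate → (1.10747,-6.30662) → ×s → (1.28632,-7.32514) → (1.29,-7.33)
v4: (-1.5,1.5) → rotate → (2.03605,0.59538) → ×s → (2.36488,0.69154) → (2.36,0.69)

Cross-section at z=19: (1.39,2.55) (-5.70,0.47) (1.29,-7.33) (2.36,0.69)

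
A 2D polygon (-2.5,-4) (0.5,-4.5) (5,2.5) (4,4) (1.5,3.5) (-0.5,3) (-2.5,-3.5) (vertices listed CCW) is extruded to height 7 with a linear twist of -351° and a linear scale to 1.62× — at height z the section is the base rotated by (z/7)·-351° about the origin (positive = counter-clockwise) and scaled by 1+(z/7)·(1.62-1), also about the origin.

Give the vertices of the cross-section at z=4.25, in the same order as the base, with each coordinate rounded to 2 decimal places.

t = z/height = 4.25/7 = 0.607143
s = 1 + (scale-1)·z/height = 1 + (1.62-1)·4.25/7 = 1.376429
θ = twist·z/height = -351°·4.25/7 = -213.1071° = -3.719421 rad
cos θ = -0.837651, sin θ = 0.546206 (intermediates below are computed at full precision and shown rounded to 5 d.p.)
v1: (-2.5,-4) → rotate → (4.27895,1.98509) → ×s → (5.88967,2.73233) → (5.89,2.73)
v2: (0.5,-4.5) → rotate → (2.03910,4.04253) → ×s → (2.80668,5.56426) → (2.81,5.56)
v3: (5,2.5) → rotate → (-5.55377,0.63691) → ×s → (-7.64437,0.87665) → (-7.64,0.88)
v4: (4,4) → rotate → (-5.53543,-1.16578) → ×s → (-7.61912,-1.60461) → (-7.62,-1.60)
v5: (1.5,3.5) → rotate → (-3.16820,-2.11247) → ×s → (-4.36080,-2.90766) → (-4.36,-2.91)
v6: (-0.5,3) → rotate → (-1.21979,-2.78606) → ×s → (-1.67896,-3.83481) → (-1.68,-3.83)
v7: (-2.5,-3.5) → rotate → (4.00585,1.56626) → ×s → (5.51376,2.15585) → (5.51,2.16)

Cross-section at z=4.25: (5.89,2.73) (2.81,5.56) (-7.64,0.88) (-7.62,-1.60) (-4.36,-2.91) (-1.68,-3.83) (5.51,2.16)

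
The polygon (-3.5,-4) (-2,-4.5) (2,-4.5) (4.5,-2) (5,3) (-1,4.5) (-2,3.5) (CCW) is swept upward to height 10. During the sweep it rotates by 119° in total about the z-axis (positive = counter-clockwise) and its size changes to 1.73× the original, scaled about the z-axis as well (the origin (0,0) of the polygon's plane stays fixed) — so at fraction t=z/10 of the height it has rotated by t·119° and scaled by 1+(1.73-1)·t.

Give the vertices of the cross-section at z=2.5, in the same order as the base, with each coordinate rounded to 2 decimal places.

t = z/height = 2.5/10 = 0.25
s = 1 + (scale-1)·z/height = 1 + (1.73-1)·2.5/10 = 1.182500
θ = twist·z/height = 119°·2.5/10 = 29.7500° = 0.519235 rad
cos θ = 0.868199, sin θ = 0.496217 (intermediates below are computed at full precision and shown rounded to 5 d.p.)
v1: (-3.5,-4) → rotate → (-1.05383,-5.20955) → ×s → (-1.24615,-6.16030) → (-1.25,-6.16)
v2: (-2,-4.5) → rotate → (0.49658,-4.89933) → ×s → (0.58720,-5.79345) → (0.59,-5.79)
v3: (2,-4.5) → rotate → (3.96937,-2.91446) → ×s → (4.69378,-3.44635) → (4.69,-3.45)
v4: (4.5,-2) → rotate → (4.89933,0.49658) → ×s → (5.79345,0.58720) → (5.79,0.59)
v5: (5,3) → rotate → (2.85234,5.08568) → ×s → (3.37290,6.01382) → (3.37,6.01)
v6: (-1,4.5) → rotate → (-3.10117,3.41068) → ×s → (-3.66714,4.03313) → (-3.67,4.03)
v7: (-2,3.5) → rotate → (-3.47316,2.04626) → ×s → (-4.10701,2.41971) → (-4.11,2.42)

Cross-section at z=2.5: (-1.25,-6.16) (0.59,-5.79) (4.69,-3.45) (5.79,0.59) (3.37,6.01) (-3.67,4.03) (-4.11,2.42)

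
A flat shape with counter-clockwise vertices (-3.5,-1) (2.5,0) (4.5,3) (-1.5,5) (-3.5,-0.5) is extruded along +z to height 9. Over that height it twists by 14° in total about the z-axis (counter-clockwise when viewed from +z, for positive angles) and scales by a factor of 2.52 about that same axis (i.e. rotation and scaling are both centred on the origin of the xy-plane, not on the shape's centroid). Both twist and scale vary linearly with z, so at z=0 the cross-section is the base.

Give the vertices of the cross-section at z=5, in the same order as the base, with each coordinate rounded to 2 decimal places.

t = z/height = 5/9 = 0.555556
s = 1 + (scale-1)·z/height = 1 + (2.52-1)·5/9 = 1.844444
θ = twist·z/height = 14°·5/9 = 7.7778° = 0.135748 rad
cos θ = 0.990800, sin θ = 0.135331 (intermediates below are computed at full precision and shown rounded to 5 d.p.)
v1: (-3.5,-1) → rotate → (-3.33247,-1.46446) → ×s → (-6.14656,-2.70112) → (-6.15,-2.70)
v2: (2.5,0) → rotate → (2.47700,0.33833) → ×s → (4.56869,0.62403) → (4.57,0.62)
v3: (4.5,3) → rotate → (4.05261,3.58139) → ×s → (7.47481,6.60568) → (7.47,6.61)
v4: (-1.5,5) → rotate → (-2.16286,4.75101) → ×s → (-3.98927,8.76296) → (-3.99,8.76)
v5: (-3.5,-0.5) → rotate → (-3.40014,-0.96906) → ×s → (-6.27136,-1.78738) → (-6.27,-1.79)

Cross-section at z=5: (-6.15,-2.70) (4.57,0.62) (7.47,6.61) (-3.99,8.76) (-6.27,-1.79)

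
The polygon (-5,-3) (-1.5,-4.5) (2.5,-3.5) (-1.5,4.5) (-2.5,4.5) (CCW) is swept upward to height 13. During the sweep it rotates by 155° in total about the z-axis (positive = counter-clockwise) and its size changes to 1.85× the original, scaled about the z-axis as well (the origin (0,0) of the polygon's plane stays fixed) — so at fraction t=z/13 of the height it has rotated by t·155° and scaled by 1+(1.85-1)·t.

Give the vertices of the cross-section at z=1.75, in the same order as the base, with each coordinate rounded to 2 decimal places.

t = z/height = 1.75/13 = 0.134615
s = 1 + (scale-1)·z/height = 1 + (1.85-1)·1.75/13 = 1.114423
θ = twist·z/height = 155°·1.75/13 = 20.8654° = 0.364170 rad
cos θ = 0.934420, sin θ = 0.356174 (intermediates below are computed at full precision and shown rounded to 5 d.p.)
v1: (-5,-3) → rotate → (-3.60358,-4.58413) → ×s → (-4.01591,-5.10866) → (-4.02,-5.11)
v2: (-1.5,-4.5) → rotate → (0.20115,-4.73915) → ×s → (0.22417,-5.28142) → (0.22,-5.28)
v3: (2.5,-3.5) → rotate → (3.58266,-2.38004) → ×s → (3.99260,-2.65237) → (3.99,-2.65)
v4: (-1.5,4.5) → rotate → (-3.00441,3.67063) → ×s → (-3.34818,4.09063) → (-3.35,4.09)
v5: (-2.5,4.5) → rotate → (-3.93883,3.31446) → ×s → (-4.38952,3.69371) → (-4.39,3.69)

Cross-section at z=1.75: (-4.02,-5.11) (0.22,-5.28) (3.99,-2.65) (-3.35,4.09) (-4.39,3.69)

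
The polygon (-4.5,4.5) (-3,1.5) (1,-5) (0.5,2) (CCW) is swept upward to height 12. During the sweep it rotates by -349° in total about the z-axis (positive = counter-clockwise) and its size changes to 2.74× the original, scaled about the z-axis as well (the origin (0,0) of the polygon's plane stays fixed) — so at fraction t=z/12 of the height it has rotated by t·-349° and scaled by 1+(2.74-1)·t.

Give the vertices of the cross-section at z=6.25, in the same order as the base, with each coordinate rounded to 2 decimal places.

t = z/height = 6.25/12 = 0.520833
s = 1 + (scale-1)·z/height = 1 + (2.74-1)·6.25/12 = 1.906250
θ = twist·z/height = -349°·6.25/12 = -181.7708° = -3.172500 rad
cos θ = -0.999522, sin θ = 0.030902 (intermediates below are computed at full precision and shown rounded to 5 d.p.)
v1: (-4.5,4.5) → rotate → (4.35879,-4.63691) → ×s → (8.30895,-8.83911) → (8.31,-8.84)
v2: (-3,1.5) → rotate → (2.95221,-1.59199) → ×s → (5.62766,-3.03473) → (5.63,-3.03)
v3: (1,-5) → rotate → (-0.84501,5.02851) → ×s → (-1.61081,9.58560) → (-1.61,9.59)
v4: (0.5,2) → rotate → (-0.56157,-1.98359) → ×s → (-1.07048,-3.78123) → (-1.07,-3.78)

Cross-section at z=6.25: (8.31,-8.84) (5.63,-3.03) (-1.61,9.59) (-1.07,-3.78)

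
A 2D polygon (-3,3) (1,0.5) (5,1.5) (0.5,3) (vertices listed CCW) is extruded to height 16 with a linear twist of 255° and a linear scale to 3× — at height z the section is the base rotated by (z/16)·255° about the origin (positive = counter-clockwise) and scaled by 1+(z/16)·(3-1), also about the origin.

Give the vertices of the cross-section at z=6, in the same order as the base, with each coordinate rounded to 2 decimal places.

Cross-section at z=6: (-4.71,-5.74) (-1.04,1.66) (-3.47,8.45) (-5.31,0.36)

t = z/height = 6/16 = 0.375
s = 1 + (scale-1)·z/height = 1 + (3-1)·6/16 = 1.750000
θ = twist·z/height = 255°·6/16 = 95.6250° = 1.668971 rad
cos θ = -0.098017, sin θ = 0.995185 (intermediates below are computed at full precision and shown rounded to 5 d.p.)
v1: (-3,3) → rotate → (-2.69150,-3.27961) → ×s → (-4.71013,-5.73931) → (-4.71,-5.74)
v2: (1,0.5) → rotate → (-0.59561,0.94618) → ×s → (-1.04232,1.65581) → (-1.04,1.66)
v3: (5,1.5) → rotate → (-1.98286,4.82890) → ×s → (-3.47001,8.45057) → (-3.47,8.45)
v4: (0.5,3) → rotate → (-3.03456,0.20354) → ×s → (-5.31048,0.35620) → (-5.31,0.36)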